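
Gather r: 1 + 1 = 2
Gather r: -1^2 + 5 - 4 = 0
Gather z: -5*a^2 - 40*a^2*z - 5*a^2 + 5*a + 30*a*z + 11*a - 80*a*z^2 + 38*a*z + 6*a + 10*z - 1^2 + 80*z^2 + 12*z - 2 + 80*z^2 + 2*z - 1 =-10*a^2 + 22*a + z^2*(160 - 80*a) + z*(-40*a^2 + 68*a + 24) - 4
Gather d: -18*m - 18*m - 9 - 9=-36*m - 18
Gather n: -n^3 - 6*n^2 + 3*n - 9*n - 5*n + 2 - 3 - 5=-n^3 - 6*n^2 - 11*n - 6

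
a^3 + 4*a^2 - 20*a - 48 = (a - 4)*(a + 2)*(a + 6)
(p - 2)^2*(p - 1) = p^3 - 5*p^2 + 8*p - 4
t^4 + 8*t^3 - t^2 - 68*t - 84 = (t - 3)*(t + 2)^2*(t + 7)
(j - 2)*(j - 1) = j^2 - 3*j + 2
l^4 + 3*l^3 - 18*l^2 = l^2*(l - 3)*(l + 6)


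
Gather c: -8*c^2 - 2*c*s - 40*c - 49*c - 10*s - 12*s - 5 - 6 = -8*c^2 + c*(-2*s - 89) - 22*s - 11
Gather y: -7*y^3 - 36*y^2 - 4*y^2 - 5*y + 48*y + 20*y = -7*y^3 - 40*y^2 + 63*y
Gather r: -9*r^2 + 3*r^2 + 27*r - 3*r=-6*r^2 + 24*r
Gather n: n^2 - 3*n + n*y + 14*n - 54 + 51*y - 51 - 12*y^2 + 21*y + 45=n^2 + n*(y + 11) - 12*y^2 + 72*y - 60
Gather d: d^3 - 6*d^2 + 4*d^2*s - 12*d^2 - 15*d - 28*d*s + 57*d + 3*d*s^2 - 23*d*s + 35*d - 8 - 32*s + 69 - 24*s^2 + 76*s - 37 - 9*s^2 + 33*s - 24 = d^3 + d^2*(4*s - 18) + d*(3*s^2 - 51*s + 77) - 33*s^2 + 77*s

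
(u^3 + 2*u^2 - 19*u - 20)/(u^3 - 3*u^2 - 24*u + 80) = (u + 1)/(u - 4)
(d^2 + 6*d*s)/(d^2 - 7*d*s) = (d + 6*s)/(d - 7*s)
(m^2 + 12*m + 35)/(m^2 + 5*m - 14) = (m + 5)/(m - 2)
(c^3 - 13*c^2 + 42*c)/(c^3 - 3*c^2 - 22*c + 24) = c*(c - 7)/(c^2 + 3*c - 4)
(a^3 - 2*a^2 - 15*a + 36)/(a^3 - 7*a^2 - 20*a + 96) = (a - 3)/(a - 8)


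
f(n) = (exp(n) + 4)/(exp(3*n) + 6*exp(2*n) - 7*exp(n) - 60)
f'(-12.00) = 0.00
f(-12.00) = -0.07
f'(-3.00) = 0.00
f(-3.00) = -0.07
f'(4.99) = -0.00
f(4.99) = 0.00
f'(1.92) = -0.05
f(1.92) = 0.02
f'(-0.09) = -0.02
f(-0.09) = -0.08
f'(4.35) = -0.00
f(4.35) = 0.00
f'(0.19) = -0.04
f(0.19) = -0.09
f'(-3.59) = -0.00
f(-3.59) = -0.07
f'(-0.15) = -0.02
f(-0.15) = -0.08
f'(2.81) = -0.01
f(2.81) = 0.00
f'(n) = (exp(n) + 4)*(-3*exp(3*n) - 12*exp(2*n) + 7*exp(n))/(exp(3*n) + 6*exp(2*n) - 7*exp(n) - 60)^2 + exp(n)/(exp(3*n) + 6*exp(2*n) - 7*exp(n) - 60)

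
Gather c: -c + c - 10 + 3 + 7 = 0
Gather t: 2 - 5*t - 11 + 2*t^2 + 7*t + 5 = 2*t^2 + 2*t - 4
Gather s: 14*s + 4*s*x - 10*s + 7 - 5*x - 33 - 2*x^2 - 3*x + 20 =s*(4*x + 4) - 2*x^2 - 8*x - 6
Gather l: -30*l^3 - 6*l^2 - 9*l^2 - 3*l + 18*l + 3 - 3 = -30*l^3 - 15*l^2 + 15*l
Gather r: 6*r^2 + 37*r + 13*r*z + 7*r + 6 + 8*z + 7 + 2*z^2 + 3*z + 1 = 6*r^2 + r*(13*z + 44) + 2*z^2 + 11*z + 14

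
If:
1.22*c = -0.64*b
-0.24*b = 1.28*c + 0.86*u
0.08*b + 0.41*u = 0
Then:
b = 0.00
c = 0.00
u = 0.00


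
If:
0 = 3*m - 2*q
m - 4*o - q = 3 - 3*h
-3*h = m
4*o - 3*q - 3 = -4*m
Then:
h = 1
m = -3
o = 3/8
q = -9/2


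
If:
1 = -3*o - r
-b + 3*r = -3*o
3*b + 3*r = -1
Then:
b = -5/9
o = -11/27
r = 2/9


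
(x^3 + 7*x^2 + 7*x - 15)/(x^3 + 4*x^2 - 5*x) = (x + 3)/x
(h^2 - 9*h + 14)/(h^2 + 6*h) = (h^2 - 9*h + 14)/(h*(h + 6))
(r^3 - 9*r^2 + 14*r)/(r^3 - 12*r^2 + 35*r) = (r - 2)/(r - 5)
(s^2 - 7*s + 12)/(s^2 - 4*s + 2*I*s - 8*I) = (s - 3)/(s + 2*I)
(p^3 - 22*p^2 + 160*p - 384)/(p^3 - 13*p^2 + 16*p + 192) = (p - 6)/(p + 3)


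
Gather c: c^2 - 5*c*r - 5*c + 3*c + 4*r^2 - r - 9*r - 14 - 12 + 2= c^2 + c*(-5*r - 2) + 4*r^2 - 10*r - 24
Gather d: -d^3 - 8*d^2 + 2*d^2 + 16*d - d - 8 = -d^3 - 6*d^2 + 15*d - 8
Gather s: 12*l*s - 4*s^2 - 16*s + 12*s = -4*s^2 + s*(12*l - 4)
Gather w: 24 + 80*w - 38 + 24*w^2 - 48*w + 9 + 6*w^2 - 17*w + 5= 30*w^2 + 15*w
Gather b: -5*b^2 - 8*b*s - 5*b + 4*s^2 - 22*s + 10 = -5*b^2 + b*(-8*s - 5) + 4*s^2 - 22*s + 10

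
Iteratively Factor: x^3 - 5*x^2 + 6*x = (x - 2)*(x^2 - 3*x) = (x - 3)*(x - 2)*(x)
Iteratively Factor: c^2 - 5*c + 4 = (c - 1)*(c - 4)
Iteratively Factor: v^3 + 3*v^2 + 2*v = (v)*(v^2 + 3*v + 2) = v*(v + 1)*(v + 2)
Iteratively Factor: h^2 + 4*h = (h + 4)*(h)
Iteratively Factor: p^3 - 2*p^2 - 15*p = (p - 5)*(p^2 + 3*p) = (p - 5)*(p + 3)*(p)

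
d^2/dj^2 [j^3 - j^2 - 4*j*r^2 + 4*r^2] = 6*j - 2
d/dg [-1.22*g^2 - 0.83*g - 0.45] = -2.44*g - 0.83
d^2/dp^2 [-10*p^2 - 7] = -20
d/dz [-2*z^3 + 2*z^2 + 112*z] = -6*z^2 + 4*z + 112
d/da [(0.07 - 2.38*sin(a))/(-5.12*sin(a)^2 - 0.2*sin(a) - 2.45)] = 0.03814697265625*(-12.1856*sin(a)^2 + 0.7168*sin(a) + 5.845)*cos(a)/(1.0*sin(a)^2 + 0.0390625*sin(a) + 0.478515625)^2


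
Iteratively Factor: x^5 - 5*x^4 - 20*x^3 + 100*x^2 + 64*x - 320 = (x + 2)*(x^4 - 7*x^3 - 6*x^2 + 112*x - 160) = (x - 5)*(x + 2)*(x^3 - 2*x^2 - 16*x + 32) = (x - 5)*(x - 2)*(x + 2)*(x^2 - 16) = (x - 5)*(x - 2)*(x + 2)*(x + 4)*(x - 4)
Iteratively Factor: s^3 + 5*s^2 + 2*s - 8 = (s + 2)*(s^2 + 3*s - 4) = (s + 2)*(s + 4)*(s - 1)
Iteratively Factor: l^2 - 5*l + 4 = (l - 4)*(l - 1)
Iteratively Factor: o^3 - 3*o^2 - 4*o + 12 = (o - 2)*(o^2 - o - 6) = (o - 3)*(o - 2)*(o + 2)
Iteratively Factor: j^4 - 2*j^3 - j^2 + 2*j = (j + 1)*(j^3 - 3*j^2 + 2*j) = j*(j + 1)*(j^2 - 3*j + 2) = j*(j - 2)*(j + 1)*(j - 1)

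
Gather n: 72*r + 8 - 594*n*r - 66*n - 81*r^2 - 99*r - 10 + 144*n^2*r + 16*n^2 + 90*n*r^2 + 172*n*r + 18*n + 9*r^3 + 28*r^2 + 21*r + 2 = n^2*(144*r + 16) + n*(90*r^2 - 422*r - 48) + 9*r^3 - 53*r^2 - 6*r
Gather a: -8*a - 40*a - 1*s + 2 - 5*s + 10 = -48*a - 6*s + 12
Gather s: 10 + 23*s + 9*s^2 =9*s^2 + 23*s + 10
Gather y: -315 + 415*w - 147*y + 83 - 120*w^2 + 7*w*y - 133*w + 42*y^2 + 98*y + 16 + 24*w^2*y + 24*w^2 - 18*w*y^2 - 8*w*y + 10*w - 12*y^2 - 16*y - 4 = -96*w^2 + 292*w + y^2*(30 - 18*w) + y*(24*w^2 - w - 65) - 220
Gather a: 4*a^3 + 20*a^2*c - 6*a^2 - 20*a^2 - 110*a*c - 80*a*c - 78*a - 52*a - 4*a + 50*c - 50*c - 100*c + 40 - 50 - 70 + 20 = 4*a^3 + a^2*(20*c - 26) + a*(-190*c - 134) - 100*c - 60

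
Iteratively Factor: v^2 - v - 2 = (v - 2)*(v + 1)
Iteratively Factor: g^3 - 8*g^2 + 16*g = (g)*(g^2 - 8*g + 16) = g*(g - 4)*(g - 4)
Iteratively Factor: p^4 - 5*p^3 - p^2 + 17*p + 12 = (p + 1)*(p^3 - 6*p^2 + 5*p + 12) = (p - 3)*(p + 1)*(p^2 - 3*p - 4) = (p - 3)*(p + 1)^2*(p - 4)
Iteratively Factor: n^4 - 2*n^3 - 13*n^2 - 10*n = (n + 1)*(n^3 - 3*n^2 - 10*n) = (n - 5)*(n + 1)*(n^2 + 2*n) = (n - 5)*(n + 1)*(n + 2)*(n)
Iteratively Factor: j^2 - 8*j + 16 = (j - 4)*(j - 4)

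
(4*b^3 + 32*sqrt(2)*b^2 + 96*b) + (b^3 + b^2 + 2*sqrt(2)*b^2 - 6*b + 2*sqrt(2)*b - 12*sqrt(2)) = 5*b^3 + b^2 + 34*sqrt(2)*b^2 + 2*sqrt(2)*b + 90*b - 12*sqrt(2)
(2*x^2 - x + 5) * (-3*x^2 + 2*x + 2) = -6*x^4 + 7*x^3 - 13*x^2 + 8*x + 10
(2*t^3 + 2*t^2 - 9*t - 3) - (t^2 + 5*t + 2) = 2*t^3 + t^2 - 14*t - 5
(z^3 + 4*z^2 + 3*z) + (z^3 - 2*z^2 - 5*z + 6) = 2*z^3 + 2*z^2 - 2*z + 6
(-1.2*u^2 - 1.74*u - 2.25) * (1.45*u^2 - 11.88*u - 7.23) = -1.74*u^4 + 11.733*u^3 + 26.0847*u^2 + 39.3102*u + 16.2675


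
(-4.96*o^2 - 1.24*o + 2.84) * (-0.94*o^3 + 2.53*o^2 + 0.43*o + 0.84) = 4.6624*o^5 - 11.3832*o^4 - 7.9396*o^3 + 2.4856*o^2 + 0.1796*o + 2.3856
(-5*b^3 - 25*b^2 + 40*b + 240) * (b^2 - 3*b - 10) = -5*b^5 - 10*b^4 + 165*b^3 + 370*b^2 - 1120*b - 2400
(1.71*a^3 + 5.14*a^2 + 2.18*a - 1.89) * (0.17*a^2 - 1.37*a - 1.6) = 0.2907*a^5 - 1.4689*a^4 - 9.4072*a^3 - 11.5319*a^2 - 0.8987*a + 3.024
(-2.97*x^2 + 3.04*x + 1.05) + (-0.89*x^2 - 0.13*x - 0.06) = -3.86*x^2 + 2.91*x + 0.99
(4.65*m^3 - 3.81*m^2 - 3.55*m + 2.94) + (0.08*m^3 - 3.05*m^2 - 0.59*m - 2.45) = 4.73*m^3 - 6.86*m^2 - 4.14*m + 0.49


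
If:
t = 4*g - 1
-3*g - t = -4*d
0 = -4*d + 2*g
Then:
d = 1/10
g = 1/5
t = -1/5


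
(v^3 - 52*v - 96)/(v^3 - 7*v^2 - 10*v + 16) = (v + 6)/(v - 1)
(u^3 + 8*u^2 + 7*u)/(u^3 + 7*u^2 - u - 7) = u/(u - 1)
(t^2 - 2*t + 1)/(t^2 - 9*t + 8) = (t - 1)/(t - 8)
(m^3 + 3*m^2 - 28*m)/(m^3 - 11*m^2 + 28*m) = (m + 7)/(m - 7)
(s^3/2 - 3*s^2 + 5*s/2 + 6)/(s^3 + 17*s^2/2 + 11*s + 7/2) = (s^2 - 7*s + 12)/(2*s^2 + 15*s + 7)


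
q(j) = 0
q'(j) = 0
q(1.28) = 0.00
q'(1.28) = 0.00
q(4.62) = 0.00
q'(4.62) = 0.00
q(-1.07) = 0.00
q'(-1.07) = 0.00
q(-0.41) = 0.00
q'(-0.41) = 0.00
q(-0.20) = 0.00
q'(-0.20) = 0.00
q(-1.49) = 0.00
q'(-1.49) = 0.00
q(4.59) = 0.00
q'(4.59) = 0.00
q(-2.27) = 0.00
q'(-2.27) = 0.00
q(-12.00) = 0.00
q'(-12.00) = 0.00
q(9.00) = 0.00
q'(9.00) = 0.00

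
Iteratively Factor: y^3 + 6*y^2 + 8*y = (y + 4)*(y^2 + 2*y) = (y + 2)*(y + 4)*(y)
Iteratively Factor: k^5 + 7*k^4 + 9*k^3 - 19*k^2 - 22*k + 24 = (k + 2)*(k^4 + 5*k^3 - k^2 - 17*k + 12) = (k + 2)*(k + 3)*(k^3 + 2*k^2 - 7*k + 4) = (k + 2)*(k + 3)*(k + 4)*(k^2 - 2*k + 1) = (k - 1)*(k + 2)*(k + 3)*(k + 4)*(k - 1)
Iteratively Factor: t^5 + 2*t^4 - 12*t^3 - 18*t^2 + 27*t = (t - 3)*(t^4 + 5*t^3 + 3*t^2 - 9*t) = t*(t - 3)*(t^3 + 5*t^2 + 3*t - 9) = t*(t - 3)*(t + 3)*(t^2 + 2*t - 3) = t*(t - 3)*(t + 3)^2*(t - 1)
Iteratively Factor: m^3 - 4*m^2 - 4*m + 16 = (m - 2)*(m^2 - 2*m - 8) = (m - 2)*(m + 2)*(m - 4)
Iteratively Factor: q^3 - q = (q)*(q^2 - 1) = q*(q + 1)*(q - 1)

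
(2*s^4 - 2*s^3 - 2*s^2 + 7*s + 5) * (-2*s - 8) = -4*s^5 - 12*s^4 + 20*s^3 + 2*s^2 - 66*s - 40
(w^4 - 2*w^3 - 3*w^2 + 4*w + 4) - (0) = w^4 - 2*w^3 - 3*w^2 + 4*w + 4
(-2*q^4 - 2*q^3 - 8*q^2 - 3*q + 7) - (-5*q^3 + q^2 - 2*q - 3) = -2*q^4 + 3*q^3 - 9*q^2 - q + 10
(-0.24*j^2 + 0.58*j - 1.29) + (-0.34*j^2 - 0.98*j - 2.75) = -0.58*j^2 - 0.4*j - 4.04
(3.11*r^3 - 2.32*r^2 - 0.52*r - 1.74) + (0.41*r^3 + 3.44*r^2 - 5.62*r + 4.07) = 3.52*r^3 + 1.12*r^2 - 6.14*r + 2.33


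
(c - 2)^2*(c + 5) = c^3 + c^2 - 16*c + 20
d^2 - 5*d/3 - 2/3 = (d - 2)*(d + 1/3)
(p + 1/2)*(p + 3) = p^2 + 7*p/2 + 3/2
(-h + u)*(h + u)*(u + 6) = -h^2*u - 6*h^2 + u^3 + 6*u^2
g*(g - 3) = g^2 - 3*g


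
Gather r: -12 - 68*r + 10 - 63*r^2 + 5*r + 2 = -63*r^2 - 63*r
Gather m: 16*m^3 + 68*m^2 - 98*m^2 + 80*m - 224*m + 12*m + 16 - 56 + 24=16*m^3 - 30*m^2 - 132*m - 16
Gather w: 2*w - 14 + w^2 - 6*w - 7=w^2 - 4*w - 21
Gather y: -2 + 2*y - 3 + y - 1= 3*y - 6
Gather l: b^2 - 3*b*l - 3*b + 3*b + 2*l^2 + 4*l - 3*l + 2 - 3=b^2 + 2*l^2 + l*(1 - 3*b) - 1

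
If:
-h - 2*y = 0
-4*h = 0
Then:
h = 0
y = 0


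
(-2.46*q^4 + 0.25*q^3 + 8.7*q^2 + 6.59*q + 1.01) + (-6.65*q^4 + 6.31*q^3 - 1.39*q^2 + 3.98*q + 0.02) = -9.11*q^4 + 6.56*q^3 + 7.31*q^2 + 10.57*q + 1.03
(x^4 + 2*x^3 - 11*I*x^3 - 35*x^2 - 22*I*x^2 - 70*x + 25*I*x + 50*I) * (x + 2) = x^5 + 4*x^4 - 11*I*x^4 - 31*x^3 - 44*I*x^3 - 140*x^2 - 19*I*x^2 - 140*x + 100*I*x + 100*I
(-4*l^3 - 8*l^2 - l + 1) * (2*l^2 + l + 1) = -8*l^5 - 20*l^4 - 14*l^3 - 7*l^2 + 1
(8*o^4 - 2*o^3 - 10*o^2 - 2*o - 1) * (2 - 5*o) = -40*o^5 + 26*o^4 + 46*o^3 - 10*o^2 + o - 2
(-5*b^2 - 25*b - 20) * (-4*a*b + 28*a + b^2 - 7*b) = 20*a*b^3 - 40*a*b^2 - 620*a*b - 560*a - 5*b^4 + 10*b^3 + 155*b^2 + 140*b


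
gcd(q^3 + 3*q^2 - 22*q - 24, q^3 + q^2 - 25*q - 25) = q + 1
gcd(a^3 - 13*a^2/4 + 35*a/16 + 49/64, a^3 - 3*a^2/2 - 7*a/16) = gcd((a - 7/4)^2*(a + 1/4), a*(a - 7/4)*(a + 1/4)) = a^2 - 3*a/2 - 7/16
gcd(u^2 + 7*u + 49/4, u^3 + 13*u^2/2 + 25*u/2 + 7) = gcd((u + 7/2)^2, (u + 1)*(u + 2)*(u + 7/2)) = u + 7/2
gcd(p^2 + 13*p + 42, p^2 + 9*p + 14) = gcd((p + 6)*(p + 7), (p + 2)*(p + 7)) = p + 7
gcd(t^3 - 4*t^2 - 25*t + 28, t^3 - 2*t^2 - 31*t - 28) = t^2 - 3*t - 28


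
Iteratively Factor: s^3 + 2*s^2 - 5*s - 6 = (s - 2)*(s^2 + 4*s + 3) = (s - 2)*(s + 3)*(s + 1)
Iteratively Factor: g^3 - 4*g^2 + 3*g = (g - 3)*(g^2 - g) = g*(g - 3)*(g - 1)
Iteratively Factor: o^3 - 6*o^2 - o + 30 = (o - 5)*(o^2 - o - 6) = (o - 5)*(o - 3)*(o + 2)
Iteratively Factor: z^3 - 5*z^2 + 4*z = (z)*(z^2 - 5*z + 4) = z*(z - 4)*(z - 1)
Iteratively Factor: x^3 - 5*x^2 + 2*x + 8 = (x + 1)*(x^2 - 6*x + 8) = (x - 4)*(x + 1)*(x - 2)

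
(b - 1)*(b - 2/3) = b^2 - 5*b/3 + 2/3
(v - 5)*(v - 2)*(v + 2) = v^3 - 5*v^2 - 4*v + 20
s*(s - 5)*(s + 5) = s^3 - 25*s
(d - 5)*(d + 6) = d^2 + d - 30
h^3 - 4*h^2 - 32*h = h*(h - 8)*(h + 4)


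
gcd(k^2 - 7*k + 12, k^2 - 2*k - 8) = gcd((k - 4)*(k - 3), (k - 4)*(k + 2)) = k - 4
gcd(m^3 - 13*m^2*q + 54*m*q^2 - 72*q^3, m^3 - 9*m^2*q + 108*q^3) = -m + 6*q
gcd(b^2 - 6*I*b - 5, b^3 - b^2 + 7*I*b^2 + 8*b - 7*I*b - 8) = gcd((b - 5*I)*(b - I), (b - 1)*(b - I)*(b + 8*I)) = b - I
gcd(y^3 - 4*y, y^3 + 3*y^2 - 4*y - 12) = y^2 - 4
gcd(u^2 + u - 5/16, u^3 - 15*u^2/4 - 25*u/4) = u + 5/4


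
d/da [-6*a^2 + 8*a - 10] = 8 - 12*a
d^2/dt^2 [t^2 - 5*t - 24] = 2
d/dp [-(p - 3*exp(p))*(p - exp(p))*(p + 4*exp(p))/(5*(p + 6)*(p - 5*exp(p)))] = ((p + 6)*(p - 5*exp(p))*(-(1 - exp(p))*(p - 3*exp(p))*(p + 4*exp(p)) - (p - 3*exp(p))*(p - exp(p))*(4*exp(p) + 1) + (p - exp(p))*(p + 4*exp(p))*(3*exp(p) - 1)) - (p + 6)*(p - 3*exp(p))*(p - exp(p))*(p + 4*exp(p))*(5*exp(p) - 1) + (p - 5*exp(p))*(p - 3*exp(p))*(p - exp(p))*(p + 4*exp(p)))/(5*(p + 6)^2*(p - 5*exp(p))^2)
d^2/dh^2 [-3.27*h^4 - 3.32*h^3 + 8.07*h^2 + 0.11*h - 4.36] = -39.24*h^2 - 19.92*h + 16.14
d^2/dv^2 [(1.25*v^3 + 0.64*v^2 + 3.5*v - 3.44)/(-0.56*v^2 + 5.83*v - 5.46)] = (4.44089209850063e-16*v^5 - 1.4210854715202e-14*v^4 - 83.702394*v^3 + 256.952388*v^2 - 226.762872*v - 48.174104)/(0.175616*v^6 - 5.484864*v^5 + 62.23812*v^4 - 305.110135*v^3 + 606.82167*v^2 - 521.404884*v + 162.771336)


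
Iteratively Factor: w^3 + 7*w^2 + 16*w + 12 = (w + 3)*(w^2 + 4*w + 4) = (w + 2)*(w + 3)*(w + 2)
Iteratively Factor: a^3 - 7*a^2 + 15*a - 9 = (a - 3)*(a^2 - 4*a + 3) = (a - 3)^2*(a - 1)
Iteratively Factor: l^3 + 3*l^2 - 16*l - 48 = (l + 4)*(l^2 - l - 12) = (l - 4)*(l + 4)*(l + 3)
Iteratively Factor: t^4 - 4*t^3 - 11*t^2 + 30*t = (t + 3)*(t^3 - 7*t^2 + 10*t) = (t - 5)*(t + 3)*(t^2 - 2*t) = (t - 5)*(t - 2)*(t + 3)*(t)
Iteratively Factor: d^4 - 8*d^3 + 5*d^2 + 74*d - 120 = (d - 5)*(d^3 - 3*d^2 - 10*d + 24) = (d - 5)*(d - 2)*(d^2 - d - 12) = (d - 5)*(d - 4)*(d - 2)*(d + 3)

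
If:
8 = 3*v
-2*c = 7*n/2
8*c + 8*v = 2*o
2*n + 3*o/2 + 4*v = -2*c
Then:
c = -35/9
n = 20/9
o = -44/9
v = 8/3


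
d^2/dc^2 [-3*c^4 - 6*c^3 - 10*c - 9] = 36*c*(-c - 1)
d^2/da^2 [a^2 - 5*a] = 2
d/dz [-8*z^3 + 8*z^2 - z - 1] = -24*z^2 + 16*z - 1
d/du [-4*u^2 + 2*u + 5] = 2 - 8*u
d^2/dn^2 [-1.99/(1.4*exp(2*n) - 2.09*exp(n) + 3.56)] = (-1.99*(2.8*exp(n) - 2.09)*(5.6*exp(n) - 4.18)*exp(n) + (11.144*exp(n) - 4.1591)*(1.4*exp(2*n) - 2.09*exp(n) + 3.56))*exp(n)/(1.4*exp(2*n) - 2.09*exp(n) + 3.56)^3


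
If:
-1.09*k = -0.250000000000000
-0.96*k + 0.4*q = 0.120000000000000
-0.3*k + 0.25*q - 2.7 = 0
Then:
No Solution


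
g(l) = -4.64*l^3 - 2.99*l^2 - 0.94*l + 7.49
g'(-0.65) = -2.93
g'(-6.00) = -466.18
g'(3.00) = -144.16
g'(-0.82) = -5.40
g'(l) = -13.92*l^2 - 5.98*l - 0.94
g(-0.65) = 8.11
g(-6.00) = 907.73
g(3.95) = -328.84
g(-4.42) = 353.90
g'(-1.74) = -32.68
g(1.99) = -42.79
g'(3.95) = -241.75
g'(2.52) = -104.41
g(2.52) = -88.12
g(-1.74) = 24.52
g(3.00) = -147.52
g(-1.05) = 10.55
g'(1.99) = -67.96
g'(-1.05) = -10.01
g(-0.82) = 8.81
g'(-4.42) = -246.46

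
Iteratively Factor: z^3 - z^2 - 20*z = (z)*(z^2 - z - 20) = z*(z + 4)*(z - 5)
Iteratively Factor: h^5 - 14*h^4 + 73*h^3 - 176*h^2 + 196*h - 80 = (h - 4)*(h^4 - 10*h^3 + 33*h^2 - 44*h + 20) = (h - 5)*(h - 4)*(h^3 - 5*h^2 + 8*h - 4) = (h - 5)*(h - 4)*(h - 2)*(h^2 - 3*h + 2) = (h - 5)*(h - 4)*(h - 2)^2*(h - 1)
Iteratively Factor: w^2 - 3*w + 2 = (w - 1)*(w - 2)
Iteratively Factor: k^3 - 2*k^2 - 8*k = (k)*(k^2 - 2*k - 8) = k*(k + 2)*(k - 4)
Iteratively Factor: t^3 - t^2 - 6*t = (t)*(t^2 - t - 6) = t*(t + 2)*(t - 3)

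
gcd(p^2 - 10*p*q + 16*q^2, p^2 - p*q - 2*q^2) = p - 2*q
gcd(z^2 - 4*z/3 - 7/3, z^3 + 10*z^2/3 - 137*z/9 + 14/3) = z - 7/3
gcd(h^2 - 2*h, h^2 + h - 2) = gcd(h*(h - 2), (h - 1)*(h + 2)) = 1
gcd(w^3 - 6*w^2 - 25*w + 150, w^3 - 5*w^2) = w - 5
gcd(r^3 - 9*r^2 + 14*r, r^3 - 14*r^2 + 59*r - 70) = r^2 - 9*r + 14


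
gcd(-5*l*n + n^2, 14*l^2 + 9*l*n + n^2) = 1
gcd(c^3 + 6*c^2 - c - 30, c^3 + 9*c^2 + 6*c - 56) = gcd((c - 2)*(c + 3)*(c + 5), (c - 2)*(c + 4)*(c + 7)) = c - 2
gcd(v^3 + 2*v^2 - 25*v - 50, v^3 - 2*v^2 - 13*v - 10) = v^2 - 3*v - 10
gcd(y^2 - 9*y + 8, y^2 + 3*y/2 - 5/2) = y - 1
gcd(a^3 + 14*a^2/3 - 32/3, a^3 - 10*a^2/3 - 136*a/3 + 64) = a - 4/3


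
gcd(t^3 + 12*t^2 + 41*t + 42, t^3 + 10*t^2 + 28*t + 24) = t + 2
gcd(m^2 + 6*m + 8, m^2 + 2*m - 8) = m + 4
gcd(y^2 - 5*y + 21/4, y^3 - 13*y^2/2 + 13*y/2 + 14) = y - 7/2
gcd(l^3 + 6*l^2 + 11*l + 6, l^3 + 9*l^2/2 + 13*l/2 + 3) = l^2 + 3*l + 2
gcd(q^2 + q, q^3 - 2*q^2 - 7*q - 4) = q + 1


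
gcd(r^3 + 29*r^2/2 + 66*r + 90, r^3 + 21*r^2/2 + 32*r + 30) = r^2 + 17*r/2 + 15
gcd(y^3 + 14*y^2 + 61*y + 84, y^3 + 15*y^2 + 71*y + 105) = y^2 + 10*y + 21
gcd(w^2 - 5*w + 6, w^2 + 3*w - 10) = w - 2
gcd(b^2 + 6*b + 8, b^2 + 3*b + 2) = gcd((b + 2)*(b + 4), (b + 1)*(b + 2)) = b + 2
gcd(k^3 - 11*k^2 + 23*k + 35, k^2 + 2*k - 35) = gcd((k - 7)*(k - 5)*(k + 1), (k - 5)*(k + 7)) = k - 5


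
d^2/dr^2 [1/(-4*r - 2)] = -4/(2*r + 1)^3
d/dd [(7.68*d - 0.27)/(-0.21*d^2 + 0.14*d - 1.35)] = (1.6128*d^2 - 0.1134*d - 10.3302)/(0.0441*d^4 - 0.0588*d^3 + 0.5866*d^2 - 0.378*d + 1.8225)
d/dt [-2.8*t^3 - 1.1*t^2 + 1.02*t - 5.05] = -8.4*t^2 - 2.2*t + 1.02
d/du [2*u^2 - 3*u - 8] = 4*u - 3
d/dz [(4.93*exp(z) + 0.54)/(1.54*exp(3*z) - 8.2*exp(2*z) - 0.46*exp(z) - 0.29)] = (-15.1844*exp(3*z) + 37.9312*exp(2*z) + 8.856*exp(z) - 1.1813)*exp(z)/(2.3716*exp(6*z) - 25.256*exp(5*z) + 65.8232*exp(4*z) + 6.6508*exp(3*z) + 4.9676*exp(2*z) + 0.2668*exp(z) + 0.0841)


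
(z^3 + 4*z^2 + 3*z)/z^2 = z + 4 + 3/z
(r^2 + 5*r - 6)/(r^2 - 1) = (r + 6)/(r + 1)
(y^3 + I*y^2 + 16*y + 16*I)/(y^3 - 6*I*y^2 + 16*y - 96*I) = (y + I)/(y - 6*I)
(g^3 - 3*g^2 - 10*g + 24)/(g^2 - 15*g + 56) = (g^3 - 3*g^2 - 10*g + 24)/(g^2 - 15*g + 56)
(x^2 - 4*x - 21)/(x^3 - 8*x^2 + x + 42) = (x + 3)/(x^2 - x - 6)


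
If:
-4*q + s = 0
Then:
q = s/4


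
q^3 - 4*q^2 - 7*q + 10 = (q - 5)*(q - 1)*(q + 2)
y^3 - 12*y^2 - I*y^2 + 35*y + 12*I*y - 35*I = (y - 7)*(y - 5)*(y - I)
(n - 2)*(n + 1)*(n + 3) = n^3 + 2*n^2 - 5*n - 6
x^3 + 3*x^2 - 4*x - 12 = (x - 2)*(x + 2)*(x + 3)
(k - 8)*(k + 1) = k^2 - 7*k - 8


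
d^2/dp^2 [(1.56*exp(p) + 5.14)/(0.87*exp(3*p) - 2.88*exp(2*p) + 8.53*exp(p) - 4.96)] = (4.723056*exp(6*p) + 23.287986*exp(5*p) - 175.035024*exp(4*p) + 372.657612*exp(3*p) - 312.898464*exp(2*p) + 146.297266*exp(p) + 255.845728)*exp(p)/(0.658503*exp(9*p) - 6.539616*exp(8*p) + 41.017455*exp(7*p) - 163.387152*exp(6*p) + 476.726301*exp(5*p) - 972.926784*exp(4*p) + 1415.956717*exp(3*p) - 1295.240016*exp(2*p) + 629.554944*exp(p) - 122.023936)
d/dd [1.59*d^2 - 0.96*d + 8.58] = 3.18*d - 0.96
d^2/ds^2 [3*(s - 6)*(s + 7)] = 6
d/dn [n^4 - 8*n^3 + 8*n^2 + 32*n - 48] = 4*n^3 - 24*n^2 + 16*n + 32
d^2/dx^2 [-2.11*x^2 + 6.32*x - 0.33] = -4.22000000000000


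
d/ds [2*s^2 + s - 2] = 4*s + 1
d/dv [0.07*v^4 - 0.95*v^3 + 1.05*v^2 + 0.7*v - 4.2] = 0.28*v^3 - 2.85*v^2 + 2.1*v + 0.7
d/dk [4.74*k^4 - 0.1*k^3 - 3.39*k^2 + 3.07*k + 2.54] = 18.96*k^3 - 0.3*k^2 - 6.78*k + 3.07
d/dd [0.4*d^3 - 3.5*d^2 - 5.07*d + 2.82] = 1.2*d^2 - 7.0*d - 5.07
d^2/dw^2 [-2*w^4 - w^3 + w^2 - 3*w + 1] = -24*w^2 - 6*w + 2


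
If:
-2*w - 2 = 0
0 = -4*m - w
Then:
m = 1/4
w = -1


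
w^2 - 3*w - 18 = (w - 6)*(w + 3)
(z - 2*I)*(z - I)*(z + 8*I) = z^3 + 5*I*z^2 + 22*z - 16*I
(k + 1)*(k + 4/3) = k^2 + 7*k/3 + 4/3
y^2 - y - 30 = (y - 6)*(y + 5)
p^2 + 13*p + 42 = (p + 6)*(p + 7)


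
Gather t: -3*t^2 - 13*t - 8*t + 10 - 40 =-3*t^2 - 21*t - 30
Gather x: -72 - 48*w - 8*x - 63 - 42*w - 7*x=-90*w - 15*x - 135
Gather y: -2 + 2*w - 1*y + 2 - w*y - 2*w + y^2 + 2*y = y^2 + y*(1 - w)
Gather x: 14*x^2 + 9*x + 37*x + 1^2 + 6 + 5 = 14*x^2 + 46*x + 12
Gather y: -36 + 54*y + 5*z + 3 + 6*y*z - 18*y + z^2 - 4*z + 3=y*(6*z + 36) + z^2 + z - 30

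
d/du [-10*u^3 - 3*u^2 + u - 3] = -30*u^2 - 6*u + 1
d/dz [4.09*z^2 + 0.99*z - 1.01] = 8.18*z + 0.99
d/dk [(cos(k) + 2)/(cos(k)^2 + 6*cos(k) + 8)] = sin(k)/(cos(k) + 4)^2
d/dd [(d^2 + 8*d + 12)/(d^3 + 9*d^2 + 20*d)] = (-d^4 - 16*d^3 - 88*d^2 - 216*d - 240)/(d^2*(d^4 + 18*d^3 + 121*d^2 + 360*d + 400))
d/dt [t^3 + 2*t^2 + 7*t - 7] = 3*t^2 + 4*t + 7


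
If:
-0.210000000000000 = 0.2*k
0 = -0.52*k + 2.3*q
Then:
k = -1.05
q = -0.24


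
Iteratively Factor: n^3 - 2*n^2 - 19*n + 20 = (n - 5)*(n^2 + 3*n - 4) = (n - 5)*(n + 4)*(n - 1)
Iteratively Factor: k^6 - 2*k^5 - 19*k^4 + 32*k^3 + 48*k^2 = (k)*(k^5 - 2*k^4 - 19*k^3 + 32*k^2 + 48*k) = k^2*(k^4 - 2*k^3 - 19*k^2 + 32*k + 48) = k^2*(k - 3)*(k^3 + k^2 - 16*k - 16) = k^2*(k - 3)*(k + 1)*(k^2 - 16) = k^2*(k - 3)*(k + 1)*(k + 4)*(k - 4)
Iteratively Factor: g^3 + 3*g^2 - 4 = (g - 1)*(g^2 + 4*g + 4) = (g - 1)*(g + 2)*(g + 2)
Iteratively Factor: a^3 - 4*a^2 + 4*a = (a - 2)*(a^2 - 2*a) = (a - 2)^2*(a)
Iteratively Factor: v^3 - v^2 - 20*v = (v + 4)*(v^2 - 5*v) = (v - 5)*(v + 4)*(v)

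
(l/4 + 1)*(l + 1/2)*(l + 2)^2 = l^4/4 + 17*l^3/8 + 6*l^2 + 13*l/2 + 2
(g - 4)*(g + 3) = g^2 - g - 12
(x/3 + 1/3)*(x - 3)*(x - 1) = x^3/3 - x^2 - x/3 + 1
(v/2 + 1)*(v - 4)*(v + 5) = v^3/2 + 3*v^2/2 - 9*v - 20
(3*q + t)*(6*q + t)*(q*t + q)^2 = 18*q^4*t^2 + 36*q^4*t + 18*q^4 + 9*q^3*t^3 + 18*q^3*t^2 + 9*q^3*t + q^2*t^4 + 2*q^2*t^3 + q^2*t^2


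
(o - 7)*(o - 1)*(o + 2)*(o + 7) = o^4 + o^3 - 51*o^2 - 49*o + 98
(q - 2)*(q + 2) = q^2 - 4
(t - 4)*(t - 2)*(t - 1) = t^3 - 7*t^2 + 14*t - 8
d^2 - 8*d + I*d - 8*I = (d - 8)*(d + I)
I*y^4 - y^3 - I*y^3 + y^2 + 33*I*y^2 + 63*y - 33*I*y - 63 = (y - 3*I)^2*(y + 7*I)*(I*y - I)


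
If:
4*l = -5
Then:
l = -5/4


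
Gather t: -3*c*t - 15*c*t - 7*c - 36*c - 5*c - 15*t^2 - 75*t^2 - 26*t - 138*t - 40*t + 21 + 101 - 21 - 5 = -48*c - 90*t^2 + t*(-18*c - 204) + 96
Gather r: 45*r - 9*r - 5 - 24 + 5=36*r - 24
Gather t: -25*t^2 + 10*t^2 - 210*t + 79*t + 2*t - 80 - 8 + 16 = -15*t^2 - 129*t - 72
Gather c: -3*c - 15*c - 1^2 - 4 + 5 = -18*c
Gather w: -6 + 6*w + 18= 6*w + 12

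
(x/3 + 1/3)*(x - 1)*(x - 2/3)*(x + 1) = x^4/3 + x^3/9 - 5*x^2/9 - x/9 + 2/9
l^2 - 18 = (l - 3*sqrt(2))*(l + 3*sqrt(2))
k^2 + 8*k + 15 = (k + 3)*(k + 5)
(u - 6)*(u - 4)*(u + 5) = u^3 - 5*u^2 - 26*u + 120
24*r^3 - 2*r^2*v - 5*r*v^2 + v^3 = (-4*r + v)*(-3*r + v)*(2*r + v)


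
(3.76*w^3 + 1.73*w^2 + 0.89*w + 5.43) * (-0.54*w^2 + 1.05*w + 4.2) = -2.0304*w^5 + 3.0138*w^4 + 17.1279*w^3 + 5.2683*w^2 + 9.4395*w + 22.806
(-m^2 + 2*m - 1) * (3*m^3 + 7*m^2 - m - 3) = -3*m^5 - m^4 + 12*m^3 - 6*m^2 - 5*m + 3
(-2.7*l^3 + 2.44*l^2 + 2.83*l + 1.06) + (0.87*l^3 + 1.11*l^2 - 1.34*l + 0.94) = -1.83*l^3 + 3.55*l^2 + 1.49*l + 2.0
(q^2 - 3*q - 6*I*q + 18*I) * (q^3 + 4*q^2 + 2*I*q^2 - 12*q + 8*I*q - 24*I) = q^5 + q^4 - 4*I*q^4 - 12*q^3 - 4*I*q^3 + 48*q^2 + 96*I*q^2 - 288*q - 144*I*q + 432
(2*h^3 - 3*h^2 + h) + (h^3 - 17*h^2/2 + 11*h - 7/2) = 3*h^3 - 23*h^2/2 + 12*h - 7/2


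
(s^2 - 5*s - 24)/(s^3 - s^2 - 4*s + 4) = (s^2 - 5*s - 24)/(s^3 - s^2 - 4*s + 4)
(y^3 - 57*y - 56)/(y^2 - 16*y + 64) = (y^2 + 8*y + 7)/(y - 8)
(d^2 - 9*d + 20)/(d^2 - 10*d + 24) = (d - 5)/(d - 6)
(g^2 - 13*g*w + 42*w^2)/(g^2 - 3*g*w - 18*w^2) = (g - 7*w)/(g + 3*w)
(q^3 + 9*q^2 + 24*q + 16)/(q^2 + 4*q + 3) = (q^2 + 8*q + 16)/(q + 3)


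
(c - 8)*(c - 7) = c^2 - 15*c + 56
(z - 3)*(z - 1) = z^2 - 4*z + 3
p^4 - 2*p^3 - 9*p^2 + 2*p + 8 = (p - 4)*(p - 1)*(p + 1)*(p + 2)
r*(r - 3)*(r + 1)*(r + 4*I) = r^4 - 2*r^3 + 4*I*r^3 - 3*r^2 - 8*I*r^2 - 12*I*r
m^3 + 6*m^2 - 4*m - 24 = (m - 2)*(m + 2)*(m + 6)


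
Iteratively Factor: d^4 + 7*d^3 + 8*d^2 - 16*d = (d)*(d^3 + 7*d^2 + 8*d - 16) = d*(d + 4)*(d^2 + 3*d - 4) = d*(d - 1)*(d + 4)*(d + 4)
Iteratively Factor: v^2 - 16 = (v - 4)*(v + 4)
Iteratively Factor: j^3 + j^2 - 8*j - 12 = (j + 2)*(j^2 - j - 6) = (j - 3)*(j + 2)*(j + 2)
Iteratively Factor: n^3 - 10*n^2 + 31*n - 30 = (n - 3)*(n^2 - 7*n + 10) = (n - 5)*(n - 3)*(n - 2)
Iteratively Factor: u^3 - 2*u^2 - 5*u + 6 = (u + 2)*(u^2 - 4*u + 3) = (u - 3)*(u + 2)*(u - 1)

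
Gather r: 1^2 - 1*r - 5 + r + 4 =0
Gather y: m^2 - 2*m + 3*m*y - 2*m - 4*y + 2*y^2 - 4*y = m^2 - 4*m + 2*y^2 + y*(3*m - 8)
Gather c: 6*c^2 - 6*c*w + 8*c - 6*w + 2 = 6*c^2 + c*(8 - 6*w) - 6*w + 2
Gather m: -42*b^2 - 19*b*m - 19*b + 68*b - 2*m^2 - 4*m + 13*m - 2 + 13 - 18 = -42*b^2 + 49*b - 2*m^2 + m*(9 - 19*b) - 7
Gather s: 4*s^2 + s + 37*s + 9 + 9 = 4*s^2 + 38*s + 18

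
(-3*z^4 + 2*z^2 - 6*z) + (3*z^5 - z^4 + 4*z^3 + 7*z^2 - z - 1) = 3*z^5 - 4*z^4 + 4*z^3 + 9*z^2 - 7*z - 1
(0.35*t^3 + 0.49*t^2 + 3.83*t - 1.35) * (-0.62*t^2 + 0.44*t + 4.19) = -0.217*t^5 - 0.1498*t^4 - 0.6925*t^3 + 4.5753*t^2 + 15.4537*t - 5.6565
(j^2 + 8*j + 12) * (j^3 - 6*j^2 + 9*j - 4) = j^5 + 2*j^4 - 27*j^3 - 4*j^2 + 76*j - 48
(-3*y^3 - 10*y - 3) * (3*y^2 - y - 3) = -9*y^5 + 3*y^4 - 21*y^3 + y^2 + 33*y + 9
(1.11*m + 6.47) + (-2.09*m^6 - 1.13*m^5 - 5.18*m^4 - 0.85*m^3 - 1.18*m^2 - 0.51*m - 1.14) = -2.09*m^6 - 1.13*m^5 - 5.18*m^4 - 0.85*m^3 - 1.18*m^2 + 0.6*m + 5.33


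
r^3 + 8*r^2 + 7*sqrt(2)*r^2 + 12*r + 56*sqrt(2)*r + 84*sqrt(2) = (r + 2)*(r + 6)*(r + 7*sqrt(2))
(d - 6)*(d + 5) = d^2 - d - 30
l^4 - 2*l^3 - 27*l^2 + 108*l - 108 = (l - 3)^2*(l - 2)*(l + 6)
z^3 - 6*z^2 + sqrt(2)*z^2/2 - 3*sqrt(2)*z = z*(z - 6)*(z + sqrt(2)/2)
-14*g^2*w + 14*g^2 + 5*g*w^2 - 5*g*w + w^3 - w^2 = (-2*g + w)*(7*g + w)*(w - 1)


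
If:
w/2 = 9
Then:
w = 18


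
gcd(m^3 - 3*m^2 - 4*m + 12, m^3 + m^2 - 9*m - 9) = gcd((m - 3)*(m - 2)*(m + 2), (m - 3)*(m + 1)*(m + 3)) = m - 3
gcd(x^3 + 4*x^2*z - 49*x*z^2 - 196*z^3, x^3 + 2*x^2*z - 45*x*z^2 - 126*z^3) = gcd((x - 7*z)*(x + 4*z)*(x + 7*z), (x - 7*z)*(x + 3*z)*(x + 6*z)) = x - 7*z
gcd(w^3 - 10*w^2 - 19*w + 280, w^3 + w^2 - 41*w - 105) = w^2 - 2*w - 35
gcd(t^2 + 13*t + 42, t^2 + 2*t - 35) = t + 7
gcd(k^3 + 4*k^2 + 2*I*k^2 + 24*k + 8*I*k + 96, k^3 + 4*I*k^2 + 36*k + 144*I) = k + 6*I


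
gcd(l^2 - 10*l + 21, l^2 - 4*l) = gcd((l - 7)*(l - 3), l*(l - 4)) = 1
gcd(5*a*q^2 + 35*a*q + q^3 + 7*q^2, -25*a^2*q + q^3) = 5*a*q + q^2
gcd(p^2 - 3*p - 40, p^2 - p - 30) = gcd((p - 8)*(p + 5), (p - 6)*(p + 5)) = p + 5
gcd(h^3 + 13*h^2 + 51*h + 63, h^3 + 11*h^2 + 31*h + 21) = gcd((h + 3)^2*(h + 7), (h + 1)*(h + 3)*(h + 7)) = h^2 + 10*h + 21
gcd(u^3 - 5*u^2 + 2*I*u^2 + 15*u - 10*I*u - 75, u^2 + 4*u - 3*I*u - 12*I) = u - 3*I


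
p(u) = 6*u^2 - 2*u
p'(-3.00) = -38.00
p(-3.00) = 60.00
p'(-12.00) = -146.00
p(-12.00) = 888.00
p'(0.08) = -1.04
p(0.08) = -0.12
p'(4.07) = 46.84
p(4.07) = 91.25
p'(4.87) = 56.44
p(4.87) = 132.56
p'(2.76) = 31.12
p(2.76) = 40.19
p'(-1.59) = -21.08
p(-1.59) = 18.35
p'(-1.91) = -24.92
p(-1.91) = 25.71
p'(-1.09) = -15.08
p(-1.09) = 9.31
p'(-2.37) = -30.44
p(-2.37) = 38.44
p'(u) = 12*u - 2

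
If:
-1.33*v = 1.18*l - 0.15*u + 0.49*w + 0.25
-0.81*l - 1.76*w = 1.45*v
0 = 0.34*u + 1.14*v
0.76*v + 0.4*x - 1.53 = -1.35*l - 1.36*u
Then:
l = 0.222575392826751 - 0.102887594098648*x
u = 1.08487342913284 - 0.230383895264846*x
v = 0.0687109863070594*x - 0.323558742022075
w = 0.164133015762694 - 0.00925680620757469*x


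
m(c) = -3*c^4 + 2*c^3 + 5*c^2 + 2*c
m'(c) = -12*c^3 + 6*c^2 + 10*c + 2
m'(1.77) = -28.05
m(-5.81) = -3653.51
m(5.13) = -1665.88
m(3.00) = -138.00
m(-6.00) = -4152.00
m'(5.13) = -1408.87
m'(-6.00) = 2750.00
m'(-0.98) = 9.26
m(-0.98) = -1.81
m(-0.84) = -0.83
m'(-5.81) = 2499.91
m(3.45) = -276.47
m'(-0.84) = 4.95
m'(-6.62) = 3680.16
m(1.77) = 0.85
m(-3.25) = -357.04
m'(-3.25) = 444.81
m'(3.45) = -384.85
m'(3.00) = -238.00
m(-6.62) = -6136.09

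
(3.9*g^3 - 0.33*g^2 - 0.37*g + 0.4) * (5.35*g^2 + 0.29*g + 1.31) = 20.865*g^5 - 0.6345*g^4 + 3.0338*g^3 + 1.6004*g^2 - 0.3687*g + 0.524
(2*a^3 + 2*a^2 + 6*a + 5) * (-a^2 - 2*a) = -2*a^5 - 6*a^4 - 10*a^3 - 17*a^2 - 10*a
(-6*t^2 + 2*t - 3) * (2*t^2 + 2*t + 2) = -12*t^4 - 8*t^3 - 14*t^2 - 2*t - 6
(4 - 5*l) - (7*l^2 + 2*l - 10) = -7*l^2 - 7*l + 14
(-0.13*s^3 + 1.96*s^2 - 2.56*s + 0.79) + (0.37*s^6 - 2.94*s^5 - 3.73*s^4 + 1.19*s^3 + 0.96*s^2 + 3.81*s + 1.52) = 0.37*s^6 - 2.94*s^5 - 3.73*s^4 + 1.06*s^3 + 2.92*s^2 + 1.25*s + 2.31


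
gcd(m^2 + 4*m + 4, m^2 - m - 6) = m + 2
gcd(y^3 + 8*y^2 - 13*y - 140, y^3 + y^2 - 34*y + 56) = y^2 + 3*y - 28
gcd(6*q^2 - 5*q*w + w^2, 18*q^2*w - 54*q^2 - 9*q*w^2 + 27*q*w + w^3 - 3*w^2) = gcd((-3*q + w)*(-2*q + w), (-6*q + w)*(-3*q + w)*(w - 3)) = 3*q - w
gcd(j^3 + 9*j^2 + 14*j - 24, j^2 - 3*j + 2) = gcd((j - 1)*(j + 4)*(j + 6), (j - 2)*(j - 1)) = j - 1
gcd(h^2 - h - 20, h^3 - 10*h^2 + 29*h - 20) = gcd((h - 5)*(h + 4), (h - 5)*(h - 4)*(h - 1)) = h - 5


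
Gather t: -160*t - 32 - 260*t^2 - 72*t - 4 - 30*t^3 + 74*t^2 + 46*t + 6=-30*t^3 - 186*t^2 - 186*t - 30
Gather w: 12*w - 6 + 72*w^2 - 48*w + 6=72*w^2 - 36*w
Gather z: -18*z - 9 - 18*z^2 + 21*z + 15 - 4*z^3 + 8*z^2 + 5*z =-4*z^3 - 10*z^2 + 8*z + 6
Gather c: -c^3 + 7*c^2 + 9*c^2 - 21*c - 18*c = -c^3 + 16*c^2 - 39*c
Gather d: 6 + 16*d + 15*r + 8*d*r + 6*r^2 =d*(8*r + 16) + 6*r^2 + 15*r + 6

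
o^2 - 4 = (o - 2)*(o + 2)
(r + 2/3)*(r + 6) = r^2 + 20*r/3 + 4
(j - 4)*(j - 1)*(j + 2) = j^3 - 3*j^2 - 6*j + 8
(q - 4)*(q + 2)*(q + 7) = q^3 + 5*q^2 - 22*q - 56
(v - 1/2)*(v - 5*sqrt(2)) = v^2 - 5*sqrt(2)*v - v/2 + 5*sqrt(2)/2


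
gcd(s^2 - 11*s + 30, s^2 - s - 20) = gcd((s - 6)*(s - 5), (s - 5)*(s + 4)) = s - 5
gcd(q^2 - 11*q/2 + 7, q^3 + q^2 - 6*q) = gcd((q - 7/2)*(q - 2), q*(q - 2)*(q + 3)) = q - 2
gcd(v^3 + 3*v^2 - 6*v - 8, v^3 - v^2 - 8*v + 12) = v - 2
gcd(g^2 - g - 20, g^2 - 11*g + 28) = 1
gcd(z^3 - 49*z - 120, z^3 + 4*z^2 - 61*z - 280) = z^2 - 3*z - 40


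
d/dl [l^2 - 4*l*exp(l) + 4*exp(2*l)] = -4*l*exp(l) + 2*l + 8*exp(2*l) - 4*exp(l)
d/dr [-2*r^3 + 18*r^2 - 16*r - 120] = -6*r^2 + 36*r - 16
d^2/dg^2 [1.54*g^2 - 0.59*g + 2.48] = 3.08000000000000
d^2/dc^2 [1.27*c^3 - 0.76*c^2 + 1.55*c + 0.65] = 7.62*c - 1.52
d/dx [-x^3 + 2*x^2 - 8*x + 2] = -3*x^2 + 4*x - 8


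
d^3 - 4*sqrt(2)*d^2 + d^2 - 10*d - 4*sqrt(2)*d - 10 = (d + 1)*(d - 5*sqrt(2))*(d + sqrt(2))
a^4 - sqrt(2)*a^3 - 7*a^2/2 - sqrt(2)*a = a*(a - 2*sqrt(2))*(a + sqrt(2)/2)^2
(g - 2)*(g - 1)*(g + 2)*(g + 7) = g^4 + 6*g^3 - 11*g^2 - 24*g + 28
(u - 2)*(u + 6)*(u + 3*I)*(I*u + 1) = I*u^4 - 2*u^3 + 4*I*u^3 - 8*u^2 - 9*I*u^2 + 24*u + 12*I*u - 36*I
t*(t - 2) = t^2 - 2*t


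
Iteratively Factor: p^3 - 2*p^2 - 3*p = (p)*(p^2 - 2*p - 3) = p*(p - 3)*(p + 1)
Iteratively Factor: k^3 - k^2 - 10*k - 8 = (k + 2)*(k^2 - 3*k - 4) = (k + 1)*(k + 2)*(k - 4)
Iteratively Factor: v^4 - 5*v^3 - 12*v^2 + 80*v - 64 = (v + 4)*(v^3 - 9*v^2 + 24*v - 16) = (v - 4)*(v + 4)*(v^2 - 5*v + 4) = (v - 4)*(v - 1)*(v + 4)*(v - 4)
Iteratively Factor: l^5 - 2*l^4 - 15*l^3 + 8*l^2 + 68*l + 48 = (l - 3)*(l^4 + l^3 - 12*l^2 - 28*l - 16) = (l - 3)*(l + 2)*(l^3 - l^2 - 10*l - 8) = (l - 4)*(l - 3)*(l + 2)*(l^2 + 3*l + 2) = (l - 4)*(l - 3)*(l + 2)^2*(l + 1)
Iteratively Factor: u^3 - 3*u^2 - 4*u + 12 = (u + 2)*(u^2 - 5*u + 6) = (u - 3)*(u + 2)*(u - 2)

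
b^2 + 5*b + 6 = (b + 2)*(b + 3)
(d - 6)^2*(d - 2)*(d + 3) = d^4 - 11*d^3 + 18*d^2 + 108*d - 216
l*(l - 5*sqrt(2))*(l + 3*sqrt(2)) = l^3 - 2*sqrt(2)*l^2 - 30*l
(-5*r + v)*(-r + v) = 5*r^2 - 6*r*v + v^2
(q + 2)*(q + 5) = q^2 + 7*q + 10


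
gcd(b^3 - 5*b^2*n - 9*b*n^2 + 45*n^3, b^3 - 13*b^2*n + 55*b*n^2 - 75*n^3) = b^2 - 8*b*n + 15*n^2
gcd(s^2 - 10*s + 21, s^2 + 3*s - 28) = 1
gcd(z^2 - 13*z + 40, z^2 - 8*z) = z - 8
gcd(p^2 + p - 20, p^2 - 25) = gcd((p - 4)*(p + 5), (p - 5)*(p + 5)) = p + 5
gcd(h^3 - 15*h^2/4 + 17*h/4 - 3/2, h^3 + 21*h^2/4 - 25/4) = h - 1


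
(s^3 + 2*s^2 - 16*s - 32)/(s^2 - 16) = s + 2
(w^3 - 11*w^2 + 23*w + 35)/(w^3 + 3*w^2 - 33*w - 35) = (w - 7)/(w + 7)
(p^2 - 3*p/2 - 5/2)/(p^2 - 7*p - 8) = (p - 5/2)/(p - 8)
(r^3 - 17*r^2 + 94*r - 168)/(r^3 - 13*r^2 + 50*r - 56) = (r - 6)/(r - 2)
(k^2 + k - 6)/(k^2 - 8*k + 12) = (k + 3)/(k - 6)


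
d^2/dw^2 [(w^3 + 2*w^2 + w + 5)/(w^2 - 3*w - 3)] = 2*(19*w^3 + 60*w^2 - 9*w + 69)/(w^6 - 9*w^5 + 18*w^4 + 27*w^3 - 54*w^2 - 81*w - 27)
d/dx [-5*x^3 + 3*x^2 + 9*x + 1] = -15*x^2 + 6*x + 9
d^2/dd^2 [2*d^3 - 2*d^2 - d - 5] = 12*d - 4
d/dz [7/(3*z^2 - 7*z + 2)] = 7*(7 - 6*z)/(3*z^2 - 7*z + 2)^2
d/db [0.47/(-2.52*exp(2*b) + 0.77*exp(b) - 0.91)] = (2.3688*exp(b) - 0.3619)*exp(b)/(2.52*exp(2*b) - 0.77*exp(b) + 0.91)^2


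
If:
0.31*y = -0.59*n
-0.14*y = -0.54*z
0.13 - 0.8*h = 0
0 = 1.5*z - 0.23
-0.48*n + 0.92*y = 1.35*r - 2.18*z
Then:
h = 0.16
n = -0.31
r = 0.76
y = 0.59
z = 0.15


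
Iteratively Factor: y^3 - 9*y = (y)*(y^2 - 9) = y*(y + 3)*(y - 3)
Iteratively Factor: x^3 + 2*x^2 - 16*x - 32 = (x + 2)*(x^2 - 16) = (x - 4)*(x + 2)*(x + 4)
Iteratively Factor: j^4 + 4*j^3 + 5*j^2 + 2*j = (j + 2)*(j^3 + 2*j^2 + j) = j*(j + 2)*(j^2 + 2*j + 1) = j*(j + 1)*(j + 2)*(j + 1)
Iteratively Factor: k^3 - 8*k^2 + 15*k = (k - 5)*(k^2 - 3*k) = k*(k - 5)*(k - 3)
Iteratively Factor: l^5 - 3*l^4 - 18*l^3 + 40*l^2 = (l - 5)*(l^4 + 2*l^3 - 8*l^2) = l*(l - 5)*(l^3 + 2*l^2 - 8*l) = l*(l - 5)*(l - 2)*(l^2 + 4*l) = l*(l - 5)*(l - 2)*(l + 4)*(l)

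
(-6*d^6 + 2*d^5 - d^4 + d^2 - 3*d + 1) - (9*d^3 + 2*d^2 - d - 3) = -6*d^6 + 2*d^5 - d^4 - 9*d^3 - d^2 - 2*d + 4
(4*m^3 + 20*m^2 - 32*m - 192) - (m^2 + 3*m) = 4*m^3 + 19*m^2 - 35*m - 192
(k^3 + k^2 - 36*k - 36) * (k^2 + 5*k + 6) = k^5 + 6*k^4 - 25*k^3 - 210*k^2 - 396*k - 216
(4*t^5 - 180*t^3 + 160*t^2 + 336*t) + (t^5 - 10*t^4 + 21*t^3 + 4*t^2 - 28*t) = 5*t^5 - 10*t^4 - 159*t^3 + 164*t^2 + 308*t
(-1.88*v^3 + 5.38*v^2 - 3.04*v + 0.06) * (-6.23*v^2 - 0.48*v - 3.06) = 11.7124*v^5 - 32.615*v^4 + 22.1096*v^3 - 15.3774*v^2 + 9.2736*v - 0.1836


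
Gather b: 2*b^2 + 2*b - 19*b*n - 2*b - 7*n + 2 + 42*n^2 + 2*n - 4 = 2*b^2 - 19*b*n + 42*n^2 - 5*n - 2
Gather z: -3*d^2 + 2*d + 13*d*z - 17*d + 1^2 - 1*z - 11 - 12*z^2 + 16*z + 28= -3*d^2 - 15*d - 12*z^2 + z*(13*d + 15) + 18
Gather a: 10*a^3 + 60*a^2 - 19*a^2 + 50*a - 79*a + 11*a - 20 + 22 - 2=10*a^3 + 41*a^2 - 18*a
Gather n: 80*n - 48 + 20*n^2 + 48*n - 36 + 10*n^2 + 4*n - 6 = 30*n^2 + 132*n - 90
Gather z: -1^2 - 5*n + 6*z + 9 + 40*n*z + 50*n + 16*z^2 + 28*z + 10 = 45*n + 16*z^2 + z*(40*n + 34) + 18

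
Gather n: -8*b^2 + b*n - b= -8*b^2 + b*n - b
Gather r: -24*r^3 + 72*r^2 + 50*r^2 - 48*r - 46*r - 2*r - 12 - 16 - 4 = -24*r^3 + 122*r^2 - 96*r - 32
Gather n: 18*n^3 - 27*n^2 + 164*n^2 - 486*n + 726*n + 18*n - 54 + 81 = 18*n^3 + 137*n^2 + 258*n + 27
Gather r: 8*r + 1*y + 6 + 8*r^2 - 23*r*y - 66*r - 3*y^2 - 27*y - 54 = 8*r^2 + r*(-23*y - 58) - 3*y^2 - 26*y - 48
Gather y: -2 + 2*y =2*y - 2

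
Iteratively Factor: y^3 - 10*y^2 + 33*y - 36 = (y - 3)*(y^2 - 7*y + 12) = (y - 4)*(y - 3)*(y - 3)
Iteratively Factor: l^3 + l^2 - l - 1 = (l + 1)*(l^2 - 1) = (l + 1)^2*(l - 1)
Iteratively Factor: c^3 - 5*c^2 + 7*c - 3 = (c - 3)*(c^2 - 2*c + 1) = (c - 3)*(c - 1)*(c - 1)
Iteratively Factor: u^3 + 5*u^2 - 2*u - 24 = (u - 2)*(u^2 + 7*u + 12) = (u - 2)*(u + 3)*(u + 4)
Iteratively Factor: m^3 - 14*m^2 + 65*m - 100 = (m - 5)*(m^2 - 9*m + 20) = (m - 5)^2*(m - 4)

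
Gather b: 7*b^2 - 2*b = 7*b^2 - 2*b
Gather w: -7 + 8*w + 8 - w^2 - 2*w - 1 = -w^2 + 6*w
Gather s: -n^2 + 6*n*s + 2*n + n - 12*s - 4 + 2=-n^2 + 3*n + s*(6*n - 12) - 2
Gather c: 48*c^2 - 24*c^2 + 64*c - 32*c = 24*c^2 + 32*c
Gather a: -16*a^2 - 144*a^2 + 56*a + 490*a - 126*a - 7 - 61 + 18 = -160*a^2 + 420*a - 50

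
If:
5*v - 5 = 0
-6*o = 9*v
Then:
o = -3/2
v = 1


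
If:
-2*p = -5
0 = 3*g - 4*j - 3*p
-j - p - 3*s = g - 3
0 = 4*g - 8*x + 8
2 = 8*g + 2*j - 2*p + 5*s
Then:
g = 163/158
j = -87/79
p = 5/2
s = 15/79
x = 479/316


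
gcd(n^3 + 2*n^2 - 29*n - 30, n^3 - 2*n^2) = 1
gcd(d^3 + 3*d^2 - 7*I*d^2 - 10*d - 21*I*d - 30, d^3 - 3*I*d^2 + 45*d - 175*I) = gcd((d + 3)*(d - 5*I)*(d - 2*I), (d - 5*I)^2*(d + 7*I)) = d - 5*I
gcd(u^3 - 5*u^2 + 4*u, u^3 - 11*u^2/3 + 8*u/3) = u^2 - u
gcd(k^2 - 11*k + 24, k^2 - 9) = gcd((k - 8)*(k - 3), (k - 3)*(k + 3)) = k - 3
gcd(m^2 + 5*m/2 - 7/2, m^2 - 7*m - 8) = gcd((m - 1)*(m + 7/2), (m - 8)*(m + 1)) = 1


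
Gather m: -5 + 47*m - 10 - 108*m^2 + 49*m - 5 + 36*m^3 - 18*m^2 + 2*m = 36*m^3 - 126*m^2 + 98*m - 20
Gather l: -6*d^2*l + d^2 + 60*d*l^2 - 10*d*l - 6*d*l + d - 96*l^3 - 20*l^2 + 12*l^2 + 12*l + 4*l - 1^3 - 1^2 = d^2 + d - 96*l^3 + l^2*(60*d - 8) + l*(-6*d^2 - 16*d + 16) - 2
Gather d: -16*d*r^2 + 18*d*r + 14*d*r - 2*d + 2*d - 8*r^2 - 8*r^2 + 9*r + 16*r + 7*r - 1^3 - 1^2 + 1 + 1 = d*(-16*r^2 + 32*r) - 16*r^2 + 32*r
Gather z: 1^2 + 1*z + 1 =z + 2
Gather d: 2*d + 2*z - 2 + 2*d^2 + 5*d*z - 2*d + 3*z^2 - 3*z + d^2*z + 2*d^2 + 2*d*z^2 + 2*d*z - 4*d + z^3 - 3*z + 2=d^2*(z + 4) + d*(2*z^2 + 7*z - 4) + z^3 + 3*z^2 - 4*z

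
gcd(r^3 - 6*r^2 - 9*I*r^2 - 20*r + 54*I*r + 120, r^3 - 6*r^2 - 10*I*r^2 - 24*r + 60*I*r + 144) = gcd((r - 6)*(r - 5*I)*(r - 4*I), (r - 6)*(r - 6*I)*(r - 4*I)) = r^2 + r*(-6 - 4*I) + 24*I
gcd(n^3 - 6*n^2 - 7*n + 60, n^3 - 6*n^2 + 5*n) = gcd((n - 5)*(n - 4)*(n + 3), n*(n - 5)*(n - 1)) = n - 5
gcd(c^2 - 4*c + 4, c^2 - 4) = c - 2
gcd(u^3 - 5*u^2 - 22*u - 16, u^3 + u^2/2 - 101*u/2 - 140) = u - 8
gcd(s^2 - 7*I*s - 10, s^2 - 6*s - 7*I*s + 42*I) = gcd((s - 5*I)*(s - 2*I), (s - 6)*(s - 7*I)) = 1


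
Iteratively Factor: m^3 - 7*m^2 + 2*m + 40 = (m + 2)*(m^2 - 9*m + 20) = (m - 4)*(m + 2)*(m - 5)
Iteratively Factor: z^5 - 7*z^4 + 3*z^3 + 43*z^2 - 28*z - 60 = (z - 2)*(z^4 - 5*z^3 - 7*z^2 + 29*z + 30) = (z - 2)*(z + 1)*(z^3 - 6*z^2 - z + 30) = (z - 3)*(z - 2)*(z + 1)*(z^2 - 3*z - 10) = (z - 5)*(z - 3)*(z - 2)*(z + 1)*(z + 2)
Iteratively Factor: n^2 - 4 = (n + 2)*(n - 2)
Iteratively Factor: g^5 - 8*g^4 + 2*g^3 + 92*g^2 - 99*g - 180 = (g - 3)*(g^4 - 5*g^3 - 13*g^2 + 53*g + 60) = (g - 5)*(g - 3)*(g^3 - 13*g - 12) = (g - 5)*(g - 3)*(g + 1)*(g^2 - g - 12) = (g - 5)*(g - 4)*(g - 3)*(g + 1)*(g + 3)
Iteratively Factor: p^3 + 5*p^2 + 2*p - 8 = (p - 1)*(p^2 + 6*p + 8) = (p - 1)*(p + 4)*(p + 2)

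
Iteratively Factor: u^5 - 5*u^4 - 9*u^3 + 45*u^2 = (u + 3)*(u^4 - 8*u^3 + 15*u^2) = u*(u + 3)*(u^3 - 8*u^2 + 15*u) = u*(u - 3)*(u + 3)*(u^2 - 5*u) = u*(u - 5)*(u - 3)*(u + 3)*(u)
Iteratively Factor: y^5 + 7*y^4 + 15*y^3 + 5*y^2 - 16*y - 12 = (y + 2)*(y^4 + 5*y^3 + 5*y^2 - 5*y - 6) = (y - 1)*(y + 2)*(y^3 + 6*y^2 + 11*y + 6) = (y - 1)*(y + 1)*(y + 2)*(y^2 + 5*y + 6) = (y - 1)*(y + 1)*(y + 2)*(y + 3)*(y + 2)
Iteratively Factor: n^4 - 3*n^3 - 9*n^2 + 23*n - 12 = (n + 3)*(n^3 - 6*n^2 + 9*n - 4) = (n - 4)*(n + 3)*(n^2 - 2*n + 1) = (n - 4)*(n - 1)*(n + 3)*(n - 1)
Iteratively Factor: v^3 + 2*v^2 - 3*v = (v)*(v^2 + 2*v - 3) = v*(v + 3)*(v - 1)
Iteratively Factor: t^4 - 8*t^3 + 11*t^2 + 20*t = (t - 5)*(t^3 - 3*t^2 - 4*t) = t*(t - 5)*(t^2 - 3*t - 4) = t*(t - 5)*(t + 1)*(t - 4)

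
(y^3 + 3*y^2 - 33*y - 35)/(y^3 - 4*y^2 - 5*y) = (y + 7)/y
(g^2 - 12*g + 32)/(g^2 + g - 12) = (g^2 - 12*g + 32)/(g^2 + g - 12)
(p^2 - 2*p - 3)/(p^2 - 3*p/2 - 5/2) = 2*(p - 3)/(2*p - 5)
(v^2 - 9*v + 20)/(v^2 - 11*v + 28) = (v - 5)/(v - 7)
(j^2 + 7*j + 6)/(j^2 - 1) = (j + 6)/(j - 1)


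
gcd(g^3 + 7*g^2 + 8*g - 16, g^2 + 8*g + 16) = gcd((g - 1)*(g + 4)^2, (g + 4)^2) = g^2 + 8*g + 16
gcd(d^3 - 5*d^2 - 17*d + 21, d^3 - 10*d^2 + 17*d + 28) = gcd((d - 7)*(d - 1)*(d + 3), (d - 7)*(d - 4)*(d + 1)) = d - 7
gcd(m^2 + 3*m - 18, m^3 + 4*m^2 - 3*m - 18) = 1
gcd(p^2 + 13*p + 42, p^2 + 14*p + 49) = p + 7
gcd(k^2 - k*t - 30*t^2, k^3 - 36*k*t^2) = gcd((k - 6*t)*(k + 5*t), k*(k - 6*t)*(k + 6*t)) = -k + 6*t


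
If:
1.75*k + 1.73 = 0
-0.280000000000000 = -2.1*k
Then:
No Solution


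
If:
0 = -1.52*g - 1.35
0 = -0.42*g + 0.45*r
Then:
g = -0.89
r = -0.83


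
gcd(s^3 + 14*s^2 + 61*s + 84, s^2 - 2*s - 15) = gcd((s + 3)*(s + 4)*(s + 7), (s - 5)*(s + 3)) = s + 3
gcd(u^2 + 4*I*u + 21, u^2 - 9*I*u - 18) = u - 3*I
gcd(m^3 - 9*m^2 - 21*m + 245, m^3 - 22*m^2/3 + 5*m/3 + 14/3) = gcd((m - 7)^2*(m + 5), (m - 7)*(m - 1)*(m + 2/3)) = m - 7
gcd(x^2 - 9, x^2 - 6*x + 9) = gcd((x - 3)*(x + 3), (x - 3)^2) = x - 3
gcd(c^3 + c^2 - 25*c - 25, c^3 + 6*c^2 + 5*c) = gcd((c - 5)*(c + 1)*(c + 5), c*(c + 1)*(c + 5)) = c^2 + 6*c + 5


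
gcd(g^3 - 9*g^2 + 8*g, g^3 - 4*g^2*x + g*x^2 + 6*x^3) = 1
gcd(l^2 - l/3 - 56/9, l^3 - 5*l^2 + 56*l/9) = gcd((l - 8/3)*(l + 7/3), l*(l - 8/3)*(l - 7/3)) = l - 8/3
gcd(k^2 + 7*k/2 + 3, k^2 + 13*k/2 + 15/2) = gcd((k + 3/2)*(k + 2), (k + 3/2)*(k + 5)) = k + 3/2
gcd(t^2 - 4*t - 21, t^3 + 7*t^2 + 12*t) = t + 3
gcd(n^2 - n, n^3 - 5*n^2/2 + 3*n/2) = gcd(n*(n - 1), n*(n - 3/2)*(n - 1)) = n^2 - n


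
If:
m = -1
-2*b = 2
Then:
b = -1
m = -1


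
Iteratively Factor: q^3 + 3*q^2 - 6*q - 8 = (q - 2)*(q^2 + 5*q + 4) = (q - 2)*(q + 1)*(q + 4)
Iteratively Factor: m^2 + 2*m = (m + 2)*(m)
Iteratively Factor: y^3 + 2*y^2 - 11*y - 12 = (y + 1)*(y^2 + y - 12) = (y + 1)*(y + 4)*(y - 3)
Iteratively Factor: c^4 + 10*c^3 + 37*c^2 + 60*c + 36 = (c + 2)*(c^3 + 8*c^2 + 21*c + 18) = (c + 2)*(c + 3)*(c^2 + 5*c + 6) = (c + 2)*(c + 3)^2*(c + 2)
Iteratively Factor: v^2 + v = (v + 1)*(v)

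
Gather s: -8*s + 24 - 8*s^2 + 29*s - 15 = -8*s^2 + 21*s + 9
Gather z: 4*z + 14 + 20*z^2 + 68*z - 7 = 20*z^2 + 72*z + 7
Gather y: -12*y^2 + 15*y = -12*y^2 + 15*y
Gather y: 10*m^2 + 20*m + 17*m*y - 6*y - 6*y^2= 10*m^2 + 20*m - 6*y^2 + y*(17*m - 6)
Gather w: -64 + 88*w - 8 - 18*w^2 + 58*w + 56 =-18*w^2 + 146*w - 16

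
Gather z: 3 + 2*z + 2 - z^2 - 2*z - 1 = 4 - z^2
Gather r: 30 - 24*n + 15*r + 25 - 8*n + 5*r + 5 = -32*n + 20*r + 60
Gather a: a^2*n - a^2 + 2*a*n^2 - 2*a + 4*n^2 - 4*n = a^2*(n - 1) + a*(2*n^2 - 2) + 4*n^2 - 4*n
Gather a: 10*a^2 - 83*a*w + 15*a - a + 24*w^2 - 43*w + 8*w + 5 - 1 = 10*a^2 + a*(14 - 83*w) + 24*w^2 - 35*w + 4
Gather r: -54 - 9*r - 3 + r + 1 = -8*r - 56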